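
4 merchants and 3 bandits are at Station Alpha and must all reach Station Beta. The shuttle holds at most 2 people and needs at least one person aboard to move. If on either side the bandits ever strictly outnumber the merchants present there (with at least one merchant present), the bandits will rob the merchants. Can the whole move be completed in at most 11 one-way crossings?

Yes

Yes — this plan uses 11 crossings (≤ 11):
1. 2 bandits → Station Beta.  (Station Alpha: 4M 1B; Station Beta: 0M 2B)
2. 1 bandit ← Station Alpha.  (Station Alpha: 4M 2B; Station Beta: 0M 1B)
3. 2 bandits → Station Beta.  (Station Alpha: 4M 0B; Station Beta: 0M 3B)
4. 1 bandit ← Station Alpha.  (Station Alpha: 4M 1B; Station Beta: 0M 2B)
5. 2 merchants → Station Beta.  (Station Alpha: 2M 1B; Station Beta: 2M 2B)
6. 1 bandit ← Station Alpha.  (Station Alpha: 2M 2B; Station Beta: 2M 1B)
7. 1 merchant and 1 bandit → Station Beta.  (Station Alpha: 1M 1B; Station Beta: 3M 2B)
8. 1 merchant ← Station Alpha.  (Station Alpha: 2M 1B; Station Beta: 2M 2B)
9. 1 merchant and 1 bandit → Station Beta.  (Station Alpha: 1M 0B; Station Beta: 3M 3B)
10. 1 bandit ← Station Alpha.  (Station Alpha: 1M 1B; Station Beta: 3M 2B)
11. 1 merchant and 1 bandit → Station Beta.  (Station Alpha: 0M 0B; Station Beta: 4M 3B)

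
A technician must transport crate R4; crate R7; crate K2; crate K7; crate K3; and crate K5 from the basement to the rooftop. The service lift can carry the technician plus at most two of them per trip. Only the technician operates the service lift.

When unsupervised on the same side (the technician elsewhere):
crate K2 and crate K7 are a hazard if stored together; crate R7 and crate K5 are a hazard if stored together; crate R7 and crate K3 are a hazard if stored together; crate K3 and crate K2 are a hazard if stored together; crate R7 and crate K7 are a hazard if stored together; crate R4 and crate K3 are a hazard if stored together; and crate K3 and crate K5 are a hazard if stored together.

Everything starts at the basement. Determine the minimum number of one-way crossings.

impossible

Whatever the first load, the items left behind include a forbidden pair without the technician. No opening move is safe, so no plan exists.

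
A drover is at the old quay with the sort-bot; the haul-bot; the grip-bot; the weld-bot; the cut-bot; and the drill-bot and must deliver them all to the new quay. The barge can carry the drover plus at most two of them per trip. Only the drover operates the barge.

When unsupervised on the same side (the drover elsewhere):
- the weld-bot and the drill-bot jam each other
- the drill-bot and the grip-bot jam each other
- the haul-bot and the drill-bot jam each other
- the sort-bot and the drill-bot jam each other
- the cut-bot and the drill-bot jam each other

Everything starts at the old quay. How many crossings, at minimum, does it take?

9

Counting alone: the drover can take at most 2 across per trip to the new quay, so moving all 6 needs at least 3 loaded trips out, with a return between consecutive ones — at least 5 crossings.
The safety rule pushes this higher. Following every safe sequence of crossings, the most of the 6 that can be at the new quay as the barge arrives there on crossings 5, 7 is 4, 5 respectively — never all 6.
So no plan with fewer than 9 crossings exists, and this one achieves 9:
1. Drover goes to the new quay with the drill-bot.  [the old quay: the cut-bot, the grip-bot, the haul-bot, the sort-bot, the weld-bot | the new quay: the drill-bot]
2. Drover goes back to the old quay alone.  [the old quay: the cut-bot, the grip-bot, the haul-bot, the sort-bot, the weld-bot | the new quay: the drill-bot]
3. Drover goes to the new quay with the haul-bot and the sort-bot.  [the old quay: the cut-bot, the grip-bot, the weld-bot | the new quay: the drill-bot, the haul-bot, the sort-bot]
4. Drover goes back to the old quay with the drill-bot.  [the old quay: the cut-bot, the drill-bot, the grip-bot, the weld-bot | the new quay: the haul-bot, the sort-bot]
5. Drover goes to the new quay with the drill-bot and the grip-bot.  [the old quay: the cut-bot, the weld-bot | the new quay: the drill-bot, the grip-bot, the haul-bot, the sort-bot]
6. Drover goes back to the old quay with the drill-bot.  [the old quay: the cut-bot, the drill-bot, the weld-bot | the new quay: the grip-bot, the haul-bot, the sort-bot]
7. Drover goes to the new quay with the cut-bot and the weld-bot.  [the old quay: the drill-bot | the new quay: the cut-bot, the grip-bot, the haul-bot, the sort-bot, the weld-bot]
8. Drover goes back to the old quay alone.  [the old quay: the drill-bot | the new quay: the cut-bot, the grip-bot, the haul-bot, the sort-bot, the weld-bot]
9. Drover goes to the new quay with the drill-bot.  [the old quay: — | the new quay: the cut-bot, the drill-bot, the grip-bot, the haul-bot, the sort-bot, the weld-bot]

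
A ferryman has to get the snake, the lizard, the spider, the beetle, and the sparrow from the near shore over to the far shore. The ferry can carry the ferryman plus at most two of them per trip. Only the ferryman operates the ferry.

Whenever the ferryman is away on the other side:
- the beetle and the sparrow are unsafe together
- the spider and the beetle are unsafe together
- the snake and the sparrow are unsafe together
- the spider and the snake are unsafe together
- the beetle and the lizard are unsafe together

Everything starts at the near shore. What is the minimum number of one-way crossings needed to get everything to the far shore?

7

Counting alone: the ferryman can take at most 2 across per trip to the far shore, so moving all 5 needs at least 3 loaded trips out, with a return between consecutive ones — at least 5 crossings.
The safety rule pushes this higher. Following every safe sequence of crossings, the most of the 5 that can be at the far shore as the ferry arrives there on crossing 5 is 4 — never all 5.
So no plan with fewer than 7 crossings exists, and this one achieves 7:
1. Ferryman goes to the far shore with the beetle and the snake.  [the near shore: the lizard, the sparrow, the spider | the far shore: the beetle, the snake]
2. Ferryman goes back to the near shore alone.  [the near shore: the lizard, the sparrow, the spider | the far shore: the beetle, the snake]
3. Ferryman goes to the far shore with the lizard.  [the near shore: the sparrow, the spider | the far shore: the beetle, the lizard, the snake]
4. Ferryman goes back to the near shore with the beetle.  [the near shore: the beetle, the sparrow, the spider | the far shore: the lizard, the snake]
5. Ferryman goes to the far shore with the sparrow and the spider.  [the near shore: the beetle | the far shore: the lizard, the snake, the sparrow, the spider]
6. Ferryman goes back to the near shore with the snake.  [the near shore: the beetle, the snake | the far shore: the lizard, the sparrow, the spider]
7. Ferryman goes to the far shore with the beetle and the snake.  [the near shore: — | the far shore: the beetle, the lizard, the snake, the sparrow, the spider]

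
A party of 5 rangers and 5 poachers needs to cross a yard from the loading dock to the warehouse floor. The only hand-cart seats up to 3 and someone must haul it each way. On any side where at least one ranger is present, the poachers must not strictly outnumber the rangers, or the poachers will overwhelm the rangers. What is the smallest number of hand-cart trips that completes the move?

Counting alone: each trip to the warehouse floor takes at most 3 across and each return brings at least 1 back, so after t trips out (and t−1 returns) at most 3t − (t−1) of the 10 are across; that first reaches 10 at t = 5, so at least 9 crossings are needed.
The safety rule pushes this higher. Following every safe sequence of crossings, the most of the 10 that can be at the warehouse floor as the hand-cart arrives there on crossing 9 is 9 — never all 10.
So no plan with fewer than 11 crossings exists, and this one achieves 11:
1. 2 poachers → the warehouse floor.  (the loading dock: 5R 3P; the warehouse floor: 0R 2P)
2. 1 poacher ← the loading dock.  (the loading dock: 5R 4P; the warehouse floor: 0R 1P)
3. 3 poachers → the warehouse floor.  (the loading dock: 5R 1P; the warehouse floor: 0R 4P)
4. 1 poacher ← the loading dock.  (the loading dock: 5R 2P; the warehouse floor: 0R 3P)
5. 3 rangers → the warehouse floor.  (the loading dock: 2R 2P; the warehouse floor: 3R 3P)
6. 1 ranger and 1 poacher ← the loading dock.  (the loading dock: 3R 3P; the warehouse floor: 2R 2P)
7. 3 rangers → the warehouse floor.  (the loading dock: 0R 3P; the warehouse floor: 5R 2P)
8. 1 poacher ← the loading dock.  (the loading dock: 0R 4P; the warehouse floor: 5R 1P)
9. 2 poachers → the warehouse floor.  (the loading dock: 0R 2P; the warehouse floor: 5R 3P)
10. 1 poacher ← the loading dock.  (the loading dock: 0R 3P; the warehouse floor: 5R 2P)
11. 3 poachers → the warehouse floor.  (the loading dock: 0R 0P; the warehouse floor: 5R 5P)

11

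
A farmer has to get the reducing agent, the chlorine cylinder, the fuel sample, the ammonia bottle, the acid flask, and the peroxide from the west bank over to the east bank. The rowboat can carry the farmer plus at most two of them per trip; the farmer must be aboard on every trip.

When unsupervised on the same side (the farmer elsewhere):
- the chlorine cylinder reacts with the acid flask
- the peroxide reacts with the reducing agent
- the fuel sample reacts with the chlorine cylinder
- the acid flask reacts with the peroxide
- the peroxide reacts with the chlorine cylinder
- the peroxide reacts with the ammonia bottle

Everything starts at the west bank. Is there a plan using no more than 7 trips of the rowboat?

Counting alone: the farmer can take at most 2 across per trip to the east bank, so moving all 6 needs at least 3 loaded trips out, with a return between consecutive ones — at least 5 crossings.
The safety rule pushes this higher. Following every safe sequence of crossings, the most of the 6 that can be at the east bank as the rowboat arrives there on crossings 5, 7 is 4, 5 respectively — never all 6.
So the move cannot be finished within 7 crossings. (The shortest complete plan takes 9:)
1. Farmer goes to the east bank with the chlorine cylinder and the peroxide.
2. Farmer goes back to the west bank with the chlorine cylinder.
3. Farmer goes to the east bank with the chlorine cylinder and the reducing agent.
4. Farmer goes back to the west bank with the peroxide.
5. Farmer goes to the east bank with the acid flask and the ammonia bottle.
6. Farmer goes back to the west bank with the chlorine cylinder.
7. Farmer goes to the east bank with the chlorine cylinder and the fuel sample.
8. Farmer goes back to the west bank with the chlorine cylinder.
9. Farmer goes to the east bank with the chlorine cylinder and the peroxide.

No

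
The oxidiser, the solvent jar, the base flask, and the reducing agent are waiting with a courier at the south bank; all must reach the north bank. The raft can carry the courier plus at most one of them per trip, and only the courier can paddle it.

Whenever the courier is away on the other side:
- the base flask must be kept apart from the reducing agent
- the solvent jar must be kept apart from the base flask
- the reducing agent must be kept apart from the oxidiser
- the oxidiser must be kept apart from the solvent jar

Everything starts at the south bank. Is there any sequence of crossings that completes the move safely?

No

Whatever the first load, the items left behind include a forbidden pair without the courier. No opening move is safe, so no plan exists.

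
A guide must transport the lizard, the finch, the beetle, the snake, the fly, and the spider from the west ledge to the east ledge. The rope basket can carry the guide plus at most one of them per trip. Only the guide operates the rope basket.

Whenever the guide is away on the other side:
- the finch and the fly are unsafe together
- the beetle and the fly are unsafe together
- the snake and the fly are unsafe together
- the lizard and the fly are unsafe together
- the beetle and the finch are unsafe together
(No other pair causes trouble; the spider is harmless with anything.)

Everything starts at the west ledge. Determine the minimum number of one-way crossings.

Whatever the first load, the items left behind include a forbidden pair without the guide. No opening move is safe, so no plan exists.

impossible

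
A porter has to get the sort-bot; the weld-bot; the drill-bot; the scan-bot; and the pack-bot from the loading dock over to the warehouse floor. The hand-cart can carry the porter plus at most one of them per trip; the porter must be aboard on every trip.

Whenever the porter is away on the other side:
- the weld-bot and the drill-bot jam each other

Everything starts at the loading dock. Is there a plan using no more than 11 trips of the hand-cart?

Yes — this plan uses 9 crossings (≤ 11):
1. Porter goes to the warehouse floor with the weld-bot.  [the loading dock: the drill-bot, the pack-bot, the scan-bot, the sort-bot | the warehouse floor: the weld-bot]
2. Porter goes back to the loading dock alone.  [the loading dock: the drill-bot, the pack-bot, the scan-bot, the sort-bot | the warehouse floor: the weld-bot]
3. Porter goes to the warehouse floor with the sort-bot.  [the loading dock: the drill-bot, the pack-bot, the scan-bot | the warehouse floor: the sort-bot, the weld-bot]
4. Porter goes back to the loading dock alone.  [the loading dock: the drill-bot, the pack-bot, the scan-bot | the warehouse floor: the sort-bot, the weld-bot]
5. Porter goes to the warehouse floor with the scan-bot.  [the loading dock: the drill-bot, the pack-bot | the warehouse floor: the scan-bot, the sort-bot, the weld-bot]
6. Porter goes back to the loading dock alone.  [the loading dock: the drill-bot, the pack-bot | the warehouse floor: the scan-bot, the sort-bot, the weld-bot]
7. Porter goes to the warehouse floor with the pack-bot.  [the loading dock: the drill-bot | the warehouse floor: the pack-bot, the scan-bot, the sort-bot, the weld-bot]
8. Porter goes back to the loading dock alone.  [the loading dock: the drill-bot | the warehouse floor: the pack-bot, the scan-bot, the sort-bot, the weld-bot]
9. Porter goes to the warehouse floor with the drill-bot.  [the loading dock: — | the warehouse floor: the drill-bot, the pack-bot, the scan-bot, the sort-bot, the weld-bot]

Yes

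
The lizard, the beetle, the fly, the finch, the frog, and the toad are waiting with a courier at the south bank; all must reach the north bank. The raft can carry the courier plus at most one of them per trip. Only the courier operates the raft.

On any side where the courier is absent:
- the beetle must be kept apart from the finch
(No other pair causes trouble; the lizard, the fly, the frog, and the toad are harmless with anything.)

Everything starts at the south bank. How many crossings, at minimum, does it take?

Counting alone: the courier can take at most 1 across per trip to the north bank, so moving all 6 needs at least 6 loaded trips out, with a return between consecutive ones — at least 11 crossings.
The plan below uses exactly 11 crossings, so it is optimal:
1. Courier goes to the north bank with the beetle.
2. Courier goes back to the south bank alone.
3. Courier goes to the north bank with the lizard.
4. Courier goes back to the south bank alone.
5. Courier goes to the north bank with the fly.
6. Courier goes back to the south bank alone.
7. Courier goes to the north bank with the frog.
8. Courier goes back to the south bank alone.
9. Courier goes to the north bank with the toad.
10. Courier goes back to the south bank alone.
11. Courier goes to the north bank with the finch.

11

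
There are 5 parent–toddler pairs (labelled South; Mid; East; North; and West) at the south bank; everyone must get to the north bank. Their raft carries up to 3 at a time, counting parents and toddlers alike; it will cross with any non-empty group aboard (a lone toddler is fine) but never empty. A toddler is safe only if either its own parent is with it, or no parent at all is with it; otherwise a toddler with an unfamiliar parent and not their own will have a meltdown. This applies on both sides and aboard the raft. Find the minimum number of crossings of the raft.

Counting alone: each trip to the north bank takes at most 3 across and each return brings at least 1 back, so after t trips out (and t−1 returns) at most 3t − (t−1) of the 10 are across; that first reaches 10 at t = 5, so at least 9 crossings are needed.
The safety rule pushes this higher. Following every safe sequence of crossings, the most of the 10 that can be at the north bank as the raft arrives there on crossing 9 is 9 — never all 10.
So no plan with fewer than 11 crossings exists, and this one achieves 11:
1. parent South and toddler South cross → the north bank.
2. parent South crosses ← the south bank.
3. toddler East, toddler Mid, and toddler North cross → the north bank.
4. toddler South crosses ← the south bank.
5. parent East, parent Mid, and parent North cross → the north bank.
6. parent Mid and toddler Mid cross ← the south bank.
7. parent Mid, parent South, and parent West cross → the north bank.
8. toddler East crosses ← the south bank.
9. toddler Mid and toddler South cross → the north bank.
10. toddler South crosses ← the south bank.
11. toddler East, toddler South, and toddler West cross → the north bank.

11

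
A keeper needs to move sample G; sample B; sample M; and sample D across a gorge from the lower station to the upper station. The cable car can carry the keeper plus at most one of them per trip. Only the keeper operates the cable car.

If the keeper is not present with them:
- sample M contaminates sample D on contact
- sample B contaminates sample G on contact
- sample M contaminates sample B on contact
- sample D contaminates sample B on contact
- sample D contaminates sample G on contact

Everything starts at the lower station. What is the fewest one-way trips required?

Whatever the first load, the items left behind include a forbidden pair without the keeper. No opening move is safe, so no plan exists.

impossible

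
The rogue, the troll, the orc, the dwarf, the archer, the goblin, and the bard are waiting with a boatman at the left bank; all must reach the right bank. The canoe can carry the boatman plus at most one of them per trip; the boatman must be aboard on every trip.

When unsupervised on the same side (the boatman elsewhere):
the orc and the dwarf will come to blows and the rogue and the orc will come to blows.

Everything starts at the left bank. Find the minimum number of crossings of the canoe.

15

Counting alone: the boatman can take at most 1 across per trip to the right bank, so moving all 7 needs at least 7 loaded trips out, with a return between consecutive ones — at least 13 crossings.
The safety rule pushes this higher. Following every safe sequence of crossings, the most of the 7 that can be at the right bank as the canoe arrives there on crossing 13 is 6 — never all 7.
So no plan with fewer than 15 crossings exists, and this one achieves 15:
1. Boatman goes to the right bank with the orc.  [the left bank: the archer, the bard, the dwarf, the goblin, the rogue, the troll | the right bank: the orc]
2. Boatman goes back to the left bank alone.  [the left bank: the archer, the bard, the dwarf, the goblin, the rogue, the troll | the right bank: the orc]
3. Boatman goes to the right bank with the rogue.  [the left bank: the archer, the bard, the dwarf, the goblin, the troll | the right bank: the orc, the rogue]
4. Boatman goes back to the left bank with the orc.  [the left bank: the archer, the bard, the dwarf, the goblin, the orc, the troll | the right bank: the rogue]
5. Boatman goes to the right bank with the dwarf.  [the left bank: the archer, the bard, the goblin, the orc, the troll | the right bank: the dwarf, the rogue]
6. Boatman goes back to the left bank alone.  [the left bank: the archer, the bard, the goblin, the orc, the troll | the right bank: the dwarf, the rogue]
7. Boatman goes to the right bank with the troll.  [the left bank: the archer, the bard, the goblin, the orc | the right bank: the dwarf, the rogue, the troll]
8. Boatman goes back to the left bank alone.  [the left bank: the archer, the bard, the goblin, the orc | the right bank: the dwarf, the rogue, the troll]
9. Boatman goes to the right bank with the archer.  [the left bank: the bard, the goblin, the orc | the right bank: the archer, the dwarf, the rogue, the troll]
10. Boatman goes back to the left bank alone.  [the left bank: the bard, the goblin, the orc | the right bank: the archer, the dwarf, the rogue, the troll]
11. Boatman goes to the right bank with the goblin.  [the left bank: the bard, the orc | the right bank: the archer, the dwarf, the goblin, the rogue, the troll]
12. Boatman goes back to the left bank alone.  [the left bank: the bard, the orc | the right bank: the archer, the dwarf, the goblin, the rogue, the troll]
13. Boatman goes to the right bank with the bard.  [the left bank: the orc | the right bank: the archer, the bard, the dwarf, the goblin, the rogue, the troll]
14. Boatman goes back to the left bank alone.  [the left bank: the orc | the right bank: the archer, the bard, the dwarf, the goblin, the rogue, the troll]
15. Boatman goes to the right bank with the orc.  [the left bank: — | the right bank: the archer, the bard, the dwarf, the goblin, the orc, the rogue, the troll]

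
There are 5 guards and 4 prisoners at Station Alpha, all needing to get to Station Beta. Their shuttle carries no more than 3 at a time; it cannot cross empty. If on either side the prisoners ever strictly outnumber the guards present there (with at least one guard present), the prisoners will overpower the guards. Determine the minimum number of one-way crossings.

Counting alone: each trip to Station Beta takes at most 3 across and each return brings at least 1 back, so after t trips out (and t−1 returns) at most 3t − (t−1) of the 9 are across; that first reaches 9 at t = 4, so at least 7 crossings are needed.
The plan below uses exactly 7 crossings, so it is optimal:
1. 3 prisoners → Station Beta.  (Station Alpha: 5G 1P; Station Beta: 0G 3P)
2. 1 prisoner ← Station Alpha.  (Station Alpha: 5G 2P; Station Beta: 0G 2P)
3. 3 guards → Station Beta.  (Station Alpha: 2G 2P; Station Beta: 3G 2P)
4. 1 guard ← Station Alpha.  (Station Alpha: 3G 2P; Station Beta: 2G 2P)
5. 2 guards and 1 prisoner → Station Beta.  (Station Alpha: 1G 1P; Station Beta: 4G 3P)
6. 1 guard ← Station Alpha.  (Station Alpha: 2G 1P; Station Beta: 3G 3P)
7. 2 guards and 1 prisoner → Station Beta.  (Station Alpha: 0G 0P; Station Beta: 5G 4P)

7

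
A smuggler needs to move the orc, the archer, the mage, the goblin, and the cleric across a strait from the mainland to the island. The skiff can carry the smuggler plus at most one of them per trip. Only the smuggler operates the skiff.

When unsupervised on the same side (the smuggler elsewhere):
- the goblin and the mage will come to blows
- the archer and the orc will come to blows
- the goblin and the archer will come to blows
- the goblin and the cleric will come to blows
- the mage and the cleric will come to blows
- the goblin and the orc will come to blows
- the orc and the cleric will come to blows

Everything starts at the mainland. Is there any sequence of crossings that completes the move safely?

No

Whatever the first load, the items left behind include a forbidden pair without the smuggler. No opening move is safe, so no plan exists.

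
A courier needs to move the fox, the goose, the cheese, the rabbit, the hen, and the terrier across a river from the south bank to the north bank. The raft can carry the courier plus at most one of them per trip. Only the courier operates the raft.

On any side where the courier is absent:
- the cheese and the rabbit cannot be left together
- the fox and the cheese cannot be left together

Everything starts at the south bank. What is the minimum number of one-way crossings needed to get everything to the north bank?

13

Counting alone: the courier can take at most 1 across per trip to the north bank, so moving all 6 needs at least 6 loaded trips out, with a return between consecutive ones — at least 11 crossings.
The safety rule pushes this higher. Following every safe sequence of crossings, the most of the 6 that can be at the north bank as the raft arrives there on crossing 11 is 5 — never all 6.
So no plan with fewer than 13 crossings exists, and this one achieves 13:
1. Courier goes to the north bank with the cheese.  [the south bank: the fox, the goose, the hen, the rabbit, the terrier | the north bank: the cheese]
2. Courier goes back to the south bank alone.  [the south bank: the fox, the goose, the hen, the rabbit, the terrier | the north bank: the cheese]
3. Courier goes to the north bank with the fox.  [the south bank: the goose, the hen, the rabbit, the terrier | the north bank: the cheese, the fox]
4. Courier goes back to the south bank with the cheese.  [the south bank: the cheese, the goose, the hen, the rabbit, the terrier | the north bank: the fox]
5. Courier goes to the north bank with the rabbit.  [the south bank: the cheese, the goose, the hen, the terrier | the north bank: the fox, the rabbit]
6. Courier goes back to the south bank alone.  [the south bank: the cheese, the goose, the hen, the terrier | the north bank: the fox, the rabbit]
7. Courier goes to the north bank with the goose.  [the south bank: the cheese, the hen, the terrier | the north bank: the fox, the goose, the rabbit]
8. Courier goes back to the south bank alone.  [the south bank: the cheese, the hen, the terrier | the north bank: the fox, the goose, the rabbit]
9. Courier goes to the north bank with the hen.  [the south bank: the cheese, the terrier | the north bank: the fox, the goose, the hen, the rabbit]
10. Courier goes back to the south bank alone.  [the south bank: the cheese, the terrier | the north bank: the fox, the goose, the hen, the rabbit]
11. Courier goes to the north bank with the terrier.  [the south bank: the cheese | the north bank: the fox, the goose, the hen, the rabbit, the terrier]
12. Courier goes back to the south bank alone.  [the south bank: the cheese | the north bank: the fox, the goose, the hen, the rabbit, the terrier]
13. Courier goes to the north bank with the cheese.  [the south bank: — | the north bank: the cheese, the fox, the goose, the hen, the rabbit, the terrier]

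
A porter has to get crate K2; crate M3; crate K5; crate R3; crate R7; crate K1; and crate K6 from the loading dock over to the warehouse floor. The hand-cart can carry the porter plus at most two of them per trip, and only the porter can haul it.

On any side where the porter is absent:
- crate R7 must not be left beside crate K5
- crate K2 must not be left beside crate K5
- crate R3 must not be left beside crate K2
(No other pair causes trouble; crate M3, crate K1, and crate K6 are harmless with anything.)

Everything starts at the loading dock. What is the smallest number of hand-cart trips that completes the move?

7

Counting alone: the porter can take at most 2 across per trip to the warehouse floor, so moving all 7 needs at least 4 loaded trips out, with a return between consecutive ones — at least 7 crossings.
The plan below uses exactly 7 crossings, so it is optimal:
1. Porter goes to the warehouse floor with crate K2 and crate K5.  [the loading dock: crate K1, crate K6, crate M3, crate R3, crate R7 | the warehouse floor: crate K2, crate K5]
2. Porter goes back to the loading dock with crate K2.  [the loading dock: crate K1, crate K2, crate K6, crate M3, crate R3, crate R7 | the warehouse floor: crate K5]
3. Porter goes to the warehouse floor with crate M3 and crate R3.  [the loading dock: crate K1, crate K2, crate K6, crate R7 | the warehouse floor: crate K5, crate M3, crate R3]
4. Porter goes back to the loading dock alone.  [the loading dock: crate K1, crate K2, crate K6, crate R7 | the warehouse floor: crate K5, crate M3, crate R3]
5. Porter goes to the warehouse floor with crate K1 and crate K6.  [the loading dock: crate K2, crate R7 | the warehouse floor: crate K1, crate K5, crate K6, crate M3, crate R3]
6. Porter goes back to the loading dock alone.  [the loading dock: crate K2, crate R7 | the warehouse floor: crate K1, crate K5, crate K6, crate M3, crate R3]
7. Porter goes to the warehouse floor with crate K2 and crate R7.  [the loading dock: — | the warehouse floor: crate K1, crate K2, crate K5, crate K6, crate M3, crate R3, crate R7]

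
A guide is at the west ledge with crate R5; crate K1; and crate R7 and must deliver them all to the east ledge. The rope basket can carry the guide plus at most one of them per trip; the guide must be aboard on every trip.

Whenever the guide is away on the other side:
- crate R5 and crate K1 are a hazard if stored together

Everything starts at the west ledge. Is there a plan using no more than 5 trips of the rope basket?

Yes — this plan uses 5 crossings (≤ 5):
1. Guide goes to the east ledge with crate R5.
2. Guide goes back to the west ledge alone.
3. Guide goes to the east ledge with crate R7.
4. Guide goes back to the west ledge alone.
5. Guide goes to the east ledge with crate K1.

Yes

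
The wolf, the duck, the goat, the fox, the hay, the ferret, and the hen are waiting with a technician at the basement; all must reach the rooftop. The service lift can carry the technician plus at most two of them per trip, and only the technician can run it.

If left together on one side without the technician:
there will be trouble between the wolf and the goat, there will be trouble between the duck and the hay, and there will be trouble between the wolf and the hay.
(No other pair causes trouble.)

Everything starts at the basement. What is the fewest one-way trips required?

7

Counting alone: the technician can take at most 2 across per trip to the rooftop, so moving all 7 needs at least 4 loaded trips out, with a return between consecutive ones — at least 7 crossings.
The plan below uses exactly 7 crossings, so it is optimal:
1. Technician goes to the rooftop with the duck and the wolf.
2. Technician goes back to the basement alone.
3. Technician goes to the rooftop with the fox.
4. Technician goes back to the basement alone.
5. Technician goes to the rooftop with the ferret and the hen.
6. Technician goes back to the basement alone.
7. Technician goes to the rooftop with the goat and the hay.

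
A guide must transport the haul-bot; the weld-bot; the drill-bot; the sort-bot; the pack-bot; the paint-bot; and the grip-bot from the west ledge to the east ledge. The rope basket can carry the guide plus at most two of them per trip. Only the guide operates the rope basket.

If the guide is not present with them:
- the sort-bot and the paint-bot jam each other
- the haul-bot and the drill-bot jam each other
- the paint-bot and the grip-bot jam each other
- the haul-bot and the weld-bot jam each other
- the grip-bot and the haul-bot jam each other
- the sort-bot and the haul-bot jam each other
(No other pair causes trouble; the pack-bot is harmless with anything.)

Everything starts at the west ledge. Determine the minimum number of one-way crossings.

9

Counting alone: the guide can take at most 2 across per trip to the east ledge, so moving all 7 needs at least 4 loaded trips out, with a return between consecutive ones — at least 7 crossings.
The safety rule pushes this higher. Following every safe sequence of crossings, the most of the 7 that can be at the east ledge as the rope basket arrives there on crossing 7 is 6 — never all 7.
So no plan with fewer than 9 crossings exists, and this one achieves 9:
1. Guide goes to the east ledge with the haul-bot and the paint-bot.  [the west ledge: the drill-bot, the grip-bot, the pack-bot, the sort-bot, the weld-bot | the east ledge: the haul-bot, the paint-bot]
2. Guide goes back to the west ledge alone.  [the west ledge: the drill-bot, the grip-bot, the pack-bot, the sort-bot, the weld-bot | the east ledge: the haul-bot, the paint-bot]
3. Guide goes to the east ledge with the pack-bot.  [the west ledge: the drill-bot, the grip-bot, the sort-bot, the weld-bot | the east ledge: the haul-bot, the pack-bot, the paint-bot]
4. Guide goes back to the west ledge alone.  [the west ledge: the drill-bot, the grip-bot, the sort-bot, the weld-bot | the east ledge: the haul-bot, the pack-bot, the paint-bot]
5. Guide goes to the east ledge with the drill-bot and the weld-bot.  [the west ledge: the grip-bot, the sort-bot | the east ledge: the drill-bot, the haul-bot, the pack-bot, the paint-bot, the weld-bot]
6. Guide goes back to the west ledge with the haul-bot.  [the west ledge: the grip-bot, the haul-bot, the sort-bot | the east ledge: the drill-bot, the pack-bot, the paint-bot, the weld-bot]
7. Guide goes to the east ledge with the grip-bot and the sort-bot.  [the west ledge: the haul-bot | the east ledge: the drill-bot, the grip-bot, the pack-bot, the paint-bot, the sort-bot, the weld-bot]
8. Guide goes back to the west ledge with the paint-bot.  [the west ledge: the haul-bot, the paint-bot | the east ledge: the drill-bot, the grip-bot, the pack-bot, the sort-bot, the weld-bot]
9. Guide goes to the east ledge with the haul-bot and the paint-bot.  [the west ledge: — | the east ledge: the drill-bot, the grip-bot, the haul-bot, the pack-bot, the paint-bot, the sort-bot, the weld-bot]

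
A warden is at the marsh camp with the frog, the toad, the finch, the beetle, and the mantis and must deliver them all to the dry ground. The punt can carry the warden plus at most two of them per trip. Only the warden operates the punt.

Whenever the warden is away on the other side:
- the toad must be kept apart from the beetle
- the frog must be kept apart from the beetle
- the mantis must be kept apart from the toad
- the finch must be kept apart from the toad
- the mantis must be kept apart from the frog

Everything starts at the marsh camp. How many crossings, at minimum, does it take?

Counting alone: the warden can take at most 2 across per trip to the dry ground, so moving all 5 needs at least 3 loaded trips out, with a return between consecutive ones — at least 5 crossings.
The safety rule pushes this higher. Following every safe sequence of crossings, the most of the 5 that can be at the dry ground as the punt arrives there on crossing 5 is 4 — never all 5.
So no plan with fewer than 7 crossings exists, and this one achieves 7:
1. Warden goes to the dry ground with the frog and the toad.
2. Warden goes back to the marsh camp alone.
3. Warden goes to the dry ground with the finch.
4. Warden goes back to the marsh camp with the toad.
5. Warden goes to the dry ground with the beetle and the mantis.
6. Warden goes back to the marsh camp with the frog.
7. Warden goes to the dry ground with the frog and the toad.

7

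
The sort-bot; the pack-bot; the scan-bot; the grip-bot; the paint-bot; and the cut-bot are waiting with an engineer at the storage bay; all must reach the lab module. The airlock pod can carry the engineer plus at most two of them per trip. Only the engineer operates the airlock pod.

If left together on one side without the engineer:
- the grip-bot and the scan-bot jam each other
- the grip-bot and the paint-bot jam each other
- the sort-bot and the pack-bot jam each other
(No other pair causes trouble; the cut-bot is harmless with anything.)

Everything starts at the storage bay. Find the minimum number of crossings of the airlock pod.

7

Counting alone: the engineer can take at most 2 across per trip to the lab module, so moving all 6 needs at least 3 loaded trips out, with a return between consecutive ones — at least 5 crossings.
The safety rule pushes this higher. Following every safe sequence of crossings, the most of the 6 that can be at the lab module as the airlock pod arrives there on crossing 5 is 5 — never all 6.
So no plan with fewer than 7 crossings exists, and this one achieves 7:
1. Engineer goes to the lab module with the grip-bot and the sort-bot.  [the storage bay: the cut-bot, the pack-bot, the paint-bot, the scan-bot | the lab module: the grip-bot, the sort-bot]
2. Engineer goes back to the storage bay alone.  [the storage bay: the cut-bot, the pack-bot, the paint-bot, the scan-bot | the lab module: the grip-bot, the sort-bot]
3. Engineer goes to the lab module with the scan-bot.  [the storage bay: the cut-bot, the pack-bot, the paint-bot | the lab module: the grip-bot, the scan-bot, the sort-bot]
4. Engineer goes back to the storage bay with the grip-bot.  [the storage bay: the cut-bot, the grip-bot, the pack-bot, the paint-bot | the lab module: the scan-bot, the sort-bot]
5. Engineer goes to the lab module with the cut-bot and the paint-bot.  [the storage bay: the grip-bot, the pack-bot | the lab module: the cut-bot, the paint-bot, the scan-bot, the sort-bot]
6. Engineer goes back to the storage bay alone.  [the storage bay: the grip-bot, the pack-bot | the lab module: the cut-bot, the paint-bot, the scan-bot, the sort-bot]
7. Engineer goes to the lab module with the grip-bot and the pack-bot.  [the storage bay: — | the lab module: the cut-bot, the grip-bot, the pack-bot, the paint-bot, the scan-bot, the sort-bot]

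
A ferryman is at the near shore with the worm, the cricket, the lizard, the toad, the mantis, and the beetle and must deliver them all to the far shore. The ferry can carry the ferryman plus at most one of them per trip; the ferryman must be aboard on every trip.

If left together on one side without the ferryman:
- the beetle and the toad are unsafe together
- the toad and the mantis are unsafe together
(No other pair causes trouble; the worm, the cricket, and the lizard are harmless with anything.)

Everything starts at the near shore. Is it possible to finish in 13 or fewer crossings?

Yes — this plan uses 13 crossings (≤ 13):
1. Ferryman goes to the far shore with the toad.
2. Ferryman goes back to the near shore alone.
3. Ferryman goes to the far shore with the worm.
4. Ferryman goes back to the near shore alone.
5. Ferryman goes to the far shore with the cricket.
6. Ferryman goes back to the near shore alone.
7. Ferryman goes to the far shore with the lizard.
8. Ferryman goes back to the near shore alone.
9. Ferryman goes to the far shore with the mantis.
10. Ferryman goes back to the near shore with the toad.
11. Ferryman goes to the far shore with the beetle.
12. Ferryman goes back to the near shore alone.
13. Ferryman goes to the far shore with the toad.

Yes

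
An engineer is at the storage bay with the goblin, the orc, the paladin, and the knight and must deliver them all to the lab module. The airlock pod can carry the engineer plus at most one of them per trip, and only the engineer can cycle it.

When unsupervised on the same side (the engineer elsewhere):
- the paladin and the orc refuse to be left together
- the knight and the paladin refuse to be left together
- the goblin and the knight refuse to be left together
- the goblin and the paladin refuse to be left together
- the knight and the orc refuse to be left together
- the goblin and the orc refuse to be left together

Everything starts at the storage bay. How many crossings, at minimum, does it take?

impossible

Whatever the first load, the items left behind include a forbidden pair without the engineer. No opening move is safe, so no plan exists.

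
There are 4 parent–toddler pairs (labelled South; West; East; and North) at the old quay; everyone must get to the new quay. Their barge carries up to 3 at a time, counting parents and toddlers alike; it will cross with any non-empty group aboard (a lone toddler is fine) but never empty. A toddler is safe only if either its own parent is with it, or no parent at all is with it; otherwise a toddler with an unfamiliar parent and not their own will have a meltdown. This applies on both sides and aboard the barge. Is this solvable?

1. parent South and toddler South cross → the new quay.
2. parent South crosses ← the old quay.
3. parent South, parent West, and toddler West cross → the new quay.
4. parent South and toddler South cross ← the old quay.
5. parent East, parent North, and parent South cross → the new quay.
6. toddler West crosses ← the old quay.
7. toddler South and toddler West cross → the new quay.
8. toddler South crosses ← the old quay.
9. toddler East, toddler North, and toddler South cross → the new quay.

Yes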